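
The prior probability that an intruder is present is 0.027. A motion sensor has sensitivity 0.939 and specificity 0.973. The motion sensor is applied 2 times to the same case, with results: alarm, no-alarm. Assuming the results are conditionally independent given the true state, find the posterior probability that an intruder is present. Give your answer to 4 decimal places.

Posterior P(H) ≈ 0.0571

With H the event that an intruder is present, the joint likelihood of the observed sequence is P(data|H) = 0.939·0.061 = 0.057279 and P(data|¬H) = 0.027·0.973 = 0.026271.
Bayes: P(H|data) = 0.027·0.057279 / (0.027·0.057279 + 0.973·0.026271) = 0.0015465/0.027108 = 0.0571.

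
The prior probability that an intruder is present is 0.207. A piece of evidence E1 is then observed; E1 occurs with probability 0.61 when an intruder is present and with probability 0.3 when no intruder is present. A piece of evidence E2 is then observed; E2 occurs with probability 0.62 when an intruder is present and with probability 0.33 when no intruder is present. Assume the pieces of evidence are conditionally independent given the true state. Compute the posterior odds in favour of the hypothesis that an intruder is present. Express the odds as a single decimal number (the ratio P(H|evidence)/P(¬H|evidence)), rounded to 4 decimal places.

Posterior odds ≈ 0.9972

Prior odds = 0.207/(1−0.207) = 0.26103.
Likelihood ratio for E1 = 0.61/0.3 = 2.0333.
Likelihood ratio for E2 = 0.62/0.33 = 1.8788.
Posterior odds = prior odds × LR₁ × LR₂ = 0.99720.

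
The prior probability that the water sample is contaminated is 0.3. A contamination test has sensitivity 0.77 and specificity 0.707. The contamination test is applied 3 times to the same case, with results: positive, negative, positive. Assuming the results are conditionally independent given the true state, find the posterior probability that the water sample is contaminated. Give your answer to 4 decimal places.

With H the event that the water sample is contaminated, the joint likelihood of the observed sequence is P(data|H) = 0.77·0.23·0.77 = 0.13637 and P(data|¬H) = 0.293·0.707·0.293 = 0.060695.
Bayes: P(H|data) = 0.3·0.13637 / (0.3·0.13637 + 0.7·0.060695) = 0.040910/0.083397 = 0.4905.

Posterior P(H) ≈ 0.4905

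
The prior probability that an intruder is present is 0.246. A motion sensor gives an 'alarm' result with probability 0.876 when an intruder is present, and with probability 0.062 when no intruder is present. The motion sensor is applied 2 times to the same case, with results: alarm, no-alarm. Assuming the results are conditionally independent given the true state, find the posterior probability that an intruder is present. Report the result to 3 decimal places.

With H the event that an intruder is present, the joint likelihood of the observed sequence is P(data|H) = 0.876·0.124 = 0.10862 and P(data|¬H) = 0.062·0.938 = 0.058156.
Bayes: P(H|data) = 0.246·0.10862 / (0.246·0.10862 + 0.754·0.058156) = 0.026722/0.070571 = 0.3786.

Posterior P(H) ≈ 0.379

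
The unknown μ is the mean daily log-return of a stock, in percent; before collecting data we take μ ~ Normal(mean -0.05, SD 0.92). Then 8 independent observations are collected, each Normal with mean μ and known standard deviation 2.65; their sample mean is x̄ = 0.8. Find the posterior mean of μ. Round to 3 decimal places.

Posterior mean ≈ 0.367

Prior precision 1/τ₀² = 1/0.92² = 1.18147; data precision n/σ² = 8/2.65² = 1.13920.
Posterior precision = 1.18147 + 1.13920 = 2.32067.
Posterior mean = (1.18147·-0.05 + 1.13920·0.8) / 2.32067 = 0.367.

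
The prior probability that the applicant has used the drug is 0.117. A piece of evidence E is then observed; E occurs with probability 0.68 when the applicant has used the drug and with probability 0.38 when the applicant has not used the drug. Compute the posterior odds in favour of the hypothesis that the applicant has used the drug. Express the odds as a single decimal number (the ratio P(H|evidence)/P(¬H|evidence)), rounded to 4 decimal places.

Prior odds = 0.117/(1−0.117) = 0.13250.
Likelihood ratio for E = 0.68/0.38 = 1.7895.
Posterior odds = prior odds × LR = 0.23711.

Posterior odds ≈ 0.2371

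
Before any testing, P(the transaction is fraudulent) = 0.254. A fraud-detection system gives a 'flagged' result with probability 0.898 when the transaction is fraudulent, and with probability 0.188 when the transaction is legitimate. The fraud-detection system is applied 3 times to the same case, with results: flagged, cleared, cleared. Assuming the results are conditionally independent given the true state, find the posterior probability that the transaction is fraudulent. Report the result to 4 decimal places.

Posterior P(H) ≈ 0.0250

Let H be the event that the transaction is fraudulent; start with P(H) = 0.254. P('flagged'|H) = 0.898, P('flagged'|¬H) = 0.188.
Update on result 1 ('flagged'): P(H) ← 0.898·0.2540 / (0.898·0.2540 + 0.188·0.7460) = 0.22809/0.36834 = 0.6192.
Update on result 2 ('cleared'): P(H) ← 0.102·0.6192 / (0.102·0.6192 + 0.812·0.3808) = 0.063163/0.37234 = 0.1696.
Update on result 3 ('cleared'): P(H) ← 0.102·0.1696 / (0.102·0.1696 + 0.812·0.8304) = 0.017303/0.69156 = 0.0250.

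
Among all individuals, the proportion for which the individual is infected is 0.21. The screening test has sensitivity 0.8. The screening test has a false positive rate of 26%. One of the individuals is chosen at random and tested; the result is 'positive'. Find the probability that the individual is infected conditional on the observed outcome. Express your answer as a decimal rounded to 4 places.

Write H for 'the individual is infected'. Prior odds H:¬H = 0.21/0.79 = 0.26582. For the 'positive' outcome, the likelihood ratio is 0.8/0.26 = 3.0769.
Posterior odds = 0.26582 × 3.0769 = 0.81792, so P(H|E) = 0.81792/(1+0.81792) = 0.4499.

P(H | E) ≈ 0.4499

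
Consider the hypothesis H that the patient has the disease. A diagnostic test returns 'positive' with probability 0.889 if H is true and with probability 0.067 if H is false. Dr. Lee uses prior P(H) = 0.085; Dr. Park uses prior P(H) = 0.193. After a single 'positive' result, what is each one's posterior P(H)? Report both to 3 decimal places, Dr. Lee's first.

P('+'|H) = 0.889, P('+'|¬H) = 0.067.
Dr. Lee: numerator 0.889·0.085 = 0.075565; evidence = 0.075565+0.067·0.915 = 0.13687; posterior = 0.552.
Dr. Park: numerator 0.889·0.193 = 0.17158; evidence = 0.17158+0.067·0.807 = 0.22565; posterior = 0.760.

Dr. Lee: 0.552; Dr. Park: 0.760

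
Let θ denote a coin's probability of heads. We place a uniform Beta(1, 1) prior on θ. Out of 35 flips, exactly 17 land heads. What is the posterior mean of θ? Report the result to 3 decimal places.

The binomial likelihood is conjugate to the Beta prior: with 17 successes and 18 failures, the posterior is Beta(1+17, 1+18) = Beta(18, 19).
E[θ | data] = 18/(18+19) = 0.486.

Posterior mean ≈ 0.486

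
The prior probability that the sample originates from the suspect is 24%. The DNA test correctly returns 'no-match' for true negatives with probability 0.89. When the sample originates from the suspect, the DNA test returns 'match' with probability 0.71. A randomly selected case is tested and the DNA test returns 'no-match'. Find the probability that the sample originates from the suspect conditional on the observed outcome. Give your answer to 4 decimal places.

P(H | E) ≈ 0.0933

Let H be the event that the sample originates from the suspect. P(H) = 0.24, so P(¬H) = 0.76. With E the 'no-match' result, P(E|H) = 0.29 and P(E|¬H) = 0.89.
P(E) = 0.29·0.24 + 0.89·0.76 = 0.069600 + 0.67640 = 0.74600.
By Bayes' theorem, P(H|E) = 0.069600 / 0.74600 = 0.0933.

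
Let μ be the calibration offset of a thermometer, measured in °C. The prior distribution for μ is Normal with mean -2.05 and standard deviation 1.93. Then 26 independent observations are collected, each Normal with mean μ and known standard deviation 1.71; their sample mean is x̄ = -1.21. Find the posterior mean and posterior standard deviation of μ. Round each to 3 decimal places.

Prior precision 1/τ₀² = 1/1.93² = 0.268464; data precision n/σ² = 26/1.71² = 8.89162.
Posterior precision = 0.268464 + 8.89162 = 9.16009, giving posterior SD = 1/√9.16009 = 0.330.
Posterior mean = (0.268464·-2.05 + 8.89162·-1.21) / 9.16009 = -1.235.

Posterior mean ≈ -1.235; posterior SD ≈ 0.330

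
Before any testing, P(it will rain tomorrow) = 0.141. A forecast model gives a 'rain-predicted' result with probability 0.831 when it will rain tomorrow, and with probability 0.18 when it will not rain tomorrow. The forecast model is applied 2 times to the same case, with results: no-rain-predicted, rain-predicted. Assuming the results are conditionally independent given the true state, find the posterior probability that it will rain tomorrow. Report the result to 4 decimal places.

Posterior P(H) ≈ 0.1351

Let H be the event that it will rain tomorrow; start with P(H) = 0.141. P('rain-predicted'|H) = 0.831, P('rain-predicted'|¬H) = 0.18.
Update on result 1 ('no-rain-predicted'): P(H) ← 0.169·0.1410 / (0.169·0.1410 + 0.82·0.8590) = 0.023829/0.72821 = 0.0327.
Update on result 2 ('rain-predicted'): P(H) ← 0.831·0.0327 / (0.831·0.0327 + 0.18·0.9673) = 0.027193/0.20130 = 0.1351.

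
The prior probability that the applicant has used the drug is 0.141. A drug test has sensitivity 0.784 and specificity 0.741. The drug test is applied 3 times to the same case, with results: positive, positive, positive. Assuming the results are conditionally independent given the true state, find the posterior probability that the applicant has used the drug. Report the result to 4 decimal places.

Let H be the event that the applicant has used the drug; start with P(H) = 0.141. P('positive'|H) = 0.784, P('positive'|¬H) = 0.259.
Update on result 1 ('positive'): P(H) ← 0.784·0.1410 / (0.784·0.1410 + 0.259·0.8590) = 0.11054/0.33303 = 0.3319.
Update on result 2 ('positive'): P(H) ← 0.784·0.3319 / (0.784·0.3319 + 0.259·0.6681) = 0.26024/0.43327 = 0.6006.
Update on result 3 ('positive'): P(H) ← 0.784·0.6006 / (0.784·0.6006 + 0.259·0.3994) = 0.47091/0.57434 = 0.8199.

Posterior P(H) ≈ 0.8199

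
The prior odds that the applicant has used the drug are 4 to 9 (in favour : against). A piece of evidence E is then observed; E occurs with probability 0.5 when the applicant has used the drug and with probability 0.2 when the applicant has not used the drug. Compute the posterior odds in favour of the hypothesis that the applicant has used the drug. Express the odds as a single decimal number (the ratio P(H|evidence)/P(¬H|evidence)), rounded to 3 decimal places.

Prior odds = 4/9 = 0.44444. In log-odds, ln(0.44444) = -0.81093.
Add log likelihood ratio: ln(2.5000) = 0.91629.
Posterior log-odds = 0.10536, so posterior odds = exp(0.10536) = 1.1111.

Posterior odds ≈ 1.111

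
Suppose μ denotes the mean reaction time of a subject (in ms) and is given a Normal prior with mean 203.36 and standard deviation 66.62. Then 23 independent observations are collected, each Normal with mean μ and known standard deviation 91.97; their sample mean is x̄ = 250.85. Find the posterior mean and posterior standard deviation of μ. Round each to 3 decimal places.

Posterior mean ≈ 247.216; posterior SD ≈ 18.429

Prior precision 1/τ₀² = 1/66.62² = 0.00022532; data precision n/σ² = 23/91.97² = 0.00271916.
Posterior precision = 0.00022532 + 0.00271916 = 0.00294448, giving posterior SD = 1/√0.00294448 = 18.429.
Posterior mean = (0.00022532·203.36 + 0.00271916·250.85) / 0.00294448 = 247.216.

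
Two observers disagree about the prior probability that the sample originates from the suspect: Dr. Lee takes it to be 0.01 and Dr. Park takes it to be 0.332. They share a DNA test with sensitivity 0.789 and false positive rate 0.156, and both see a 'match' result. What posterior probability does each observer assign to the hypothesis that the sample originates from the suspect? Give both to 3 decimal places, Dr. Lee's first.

Dr. Lee: 0.049; Dr. Park: 0.715

P('+'|H) = 0.789, P('+'|¬H) = 0.156.
Dr. Lee: numerator 0.789·0.01 = 0.0078900; evidence = 0.0078900+0.156·0.99 = 0.16233; posterior = 0.049.
Dr. Park: numerator 0.789·0.332 = 0.26195; evidence = 0.26195+0.156·0.668 = 0.36616; posterior = 0.715.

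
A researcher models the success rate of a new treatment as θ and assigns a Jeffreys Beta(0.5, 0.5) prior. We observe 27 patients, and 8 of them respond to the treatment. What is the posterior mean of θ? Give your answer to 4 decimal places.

Observing 8 successes and 19 failures updates Beta(0.5, 0.5) by adding the success and failure counts to the two shape parameters: α = 0.5+8 = 8.5, β = 0.5+19 = 19.5.
E[θ | data] = 8.5/(8.5+19.5) = 0.3036.

Posterior mean ≈ 0.3036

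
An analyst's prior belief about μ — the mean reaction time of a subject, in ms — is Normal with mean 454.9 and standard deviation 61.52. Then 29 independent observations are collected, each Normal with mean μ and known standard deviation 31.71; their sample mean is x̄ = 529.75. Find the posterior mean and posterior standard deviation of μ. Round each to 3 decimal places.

With known σ, the Normal prior is conjugate. Weight on the data is w = (n/σ²)/(n/σ² + 1/τ₀²) = 0.0288407/(0.0288407+0.00026422) = 0.99092.
Posterior mean = w·x̄ + (1−w)·μ₀ = 0.99092·529.75 + 0.0090782·454.9 = 529.070. Posterior variance = 1/(0.0288407+0.00026422) = 34.3585, so SD = 5.862.

Posterior mean ≈ 529.070; posterior SD ≈ 5.862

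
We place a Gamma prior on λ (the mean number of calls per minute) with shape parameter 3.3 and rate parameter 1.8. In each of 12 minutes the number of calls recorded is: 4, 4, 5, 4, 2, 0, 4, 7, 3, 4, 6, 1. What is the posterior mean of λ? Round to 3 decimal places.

Posterior mean ≈ 3.428

The Poisson likelihood adds the total count to the shape and the number of exposure periods to the rate. Here ∑xᵢ = 44 and n = 12, so shape 3.3→47.3 and rate 1.8→13.8.
E[λ | data] = 47.3/13.8 = 3.428.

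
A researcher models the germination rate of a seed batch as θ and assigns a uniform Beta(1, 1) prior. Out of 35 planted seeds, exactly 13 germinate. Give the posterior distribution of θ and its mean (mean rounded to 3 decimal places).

Observing 13 successes and 22 failures updates Beta(1, 1) by adding the success and failure counts to the two shape parameters: α = 1+13 = 14, β = 1+22 = 23.
Posterior mean = α/(α+β) = 14/37 = 0.378.

Posterior: Beta(14, 23); mean ≈ 0.378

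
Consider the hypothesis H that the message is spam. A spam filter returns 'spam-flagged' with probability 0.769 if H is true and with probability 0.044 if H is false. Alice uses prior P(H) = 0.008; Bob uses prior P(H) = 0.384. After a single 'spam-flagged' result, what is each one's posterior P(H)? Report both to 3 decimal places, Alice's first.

P('+'|H) = 0.769, P('+'|¬H) = 0.044.
Alice: numerator 0.769·0.008 = 0.0061520; evidence = 0.0061520+0.044·0.992 = 0.049800; posterior = 0.124.
Bob: numerator 0.769·0.384 = 0.29530; evidence = 0.29530+0.044·0.616 = 0.32240; posterior = 0.916.

Alice: 0.124; Bob: 0.916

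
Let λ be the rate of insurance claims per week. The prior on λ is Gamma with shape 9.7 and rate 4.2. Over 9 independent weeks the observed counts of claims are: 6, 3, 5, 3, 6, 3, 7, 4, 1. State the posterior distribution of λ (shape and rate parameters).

Posterior: Gamma(shape=47.7, rate=13.2)

Total count ∑xᵢ = 38 over n = 9 weeks.
Gamma is conjugate to the Poisson likelihood: posterior is Gamma(shape = 9.7+38 = 47.7, rate = 4.2+9 = 13.2).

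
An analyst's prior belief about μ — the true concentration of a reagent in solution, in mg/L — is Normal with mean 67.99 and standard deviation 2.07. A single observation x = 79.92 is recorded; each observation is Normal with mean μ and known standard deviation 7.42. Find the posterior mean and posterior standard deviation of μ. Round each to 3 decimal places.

Posterior mean ≈ 68.851; posterior SD ≈ 1.994

Prior precision 1/τ₀² = 1/2.07² = 0.233378; data precision n/σ² = 1/7.42² = 0.0181632.
Posterior precision = 0.233378 + 0.0181632 = 0.251541, giving posterior SD = 1/√0.251541 = 1.994.
Posterior mean = (0.233378·67.99 + 0.0181632·79.92) / 0.251541 = 68.851.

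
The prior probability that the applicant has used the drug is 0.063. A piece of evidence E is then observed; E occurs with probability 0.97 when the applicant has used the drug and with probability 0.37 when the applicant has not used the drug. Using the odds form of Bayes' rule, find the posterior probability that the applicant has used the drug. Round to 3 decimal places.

Prior odds = 0.063/(1−0.063) = 0.067236.
Likelihood ratio for E = 0.97/0.37 = 2.6216.
Posterior odds = prior odds × LR = 0.17627.
Posterior probability = odds/(1+odds) = 0.17627/1.1763 = 0.150.

Posterior probability ≈ 0.150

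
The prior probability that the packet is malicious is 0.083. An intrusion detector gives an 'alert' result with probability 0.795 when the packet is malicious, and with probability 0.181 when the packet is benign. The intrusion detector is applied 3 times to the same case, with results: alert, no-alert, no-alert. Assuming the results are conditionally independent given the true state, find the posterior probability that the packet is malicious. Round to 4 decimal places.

Let H be the event that the packet is malicious; start with P(H) = 0.083. P('alert'|H) = 0.795, P('alert'|¬H) = 0.181.
Update on result 1 ('alert'): P(H) ← 0.795·0.0830 / (0.795·0.0830 + 0.181·0.9170) = 0.065985/0.23196 = 0.2845.
Update on result 2 ('no-alert'): P(H) ← 0.205·0.2845 / (0.205·0.2845 + 0.819·0.7155) = 0.058315/0.64434 = 0.0905.
Update on result 3 ('no-alert'): P(H) ← 0.205·0.0905 / (0.205·0.0905 + 0.819·0.9095) = 0.018553/0.76343 = 0.0243.

Posterior P(H) ≈ 0.0243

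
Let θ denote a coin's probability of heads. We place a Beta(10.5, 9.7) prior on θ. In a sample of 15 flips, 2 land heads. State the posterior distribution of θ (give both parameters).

The binomial likelihood is conjugate to the Beta prior: with 2 successes and 13 failures, the posterior is Beta(10.5+2, 9.7+13) = Beta(12.5, 22.7).

Posterior: Beta(12.5, 22.7)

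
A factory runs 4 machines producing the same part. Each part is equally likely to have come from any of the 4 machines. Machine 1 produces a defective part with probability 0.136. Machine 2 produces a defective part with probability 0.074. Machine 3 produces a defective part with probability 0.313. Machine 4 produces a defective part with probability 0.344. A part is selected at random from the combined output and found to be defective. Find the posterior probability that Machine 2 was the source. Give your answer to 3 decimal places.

Posterior probability ≈ 0.085

Tabulate prior·likelihood by source: [1] prior 0.25, lik 0.136, product 0.03400; [2] prior 0.25, lik 0.074, product 0.01850; [3] prior 0.25, lik 0.313, product 0.07825; [4] prior 0.25, lik 0.344, product 0.08600.
Normalizing constant = 0.21675; the posterior for Machine 2 is its product over the sum, 0.01850/0.21675 = 0.085.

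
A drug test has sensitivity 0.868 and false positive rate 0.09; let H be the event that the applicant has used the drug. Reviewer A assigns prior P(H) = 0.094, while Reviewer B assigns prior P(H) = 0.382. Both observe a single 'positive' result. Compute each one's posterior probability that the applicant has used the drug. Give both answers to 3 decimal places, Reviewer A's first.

P('+'|H) = 0.868, P('+'|¬H) = 0.09.
Reviewer A: numerator 0.868·0.094 = 0.081592; evidence = 0.081592+0.09·0.906 = 0.16313; posterior = 0.500.
Reviewer B: numerator 0.868·0.382 = 0.33158; evidence = 0.33158+0.09·0.618 = 0.38720; posterior = 0.856.

Reviewer A: 0.500; Reviewer B: 0.856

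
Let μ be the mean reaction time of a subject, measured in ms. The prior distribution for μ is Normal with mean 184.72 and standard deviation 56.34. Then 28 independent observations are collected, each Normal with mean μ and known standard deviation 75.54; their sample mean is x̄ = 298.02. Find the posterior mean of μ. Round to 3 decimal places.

With known σ, the Normal prior is conjugate. Weight on the data is w = (n/σ²)/(n/σ² + 1/τ₀²) = 0.00490686/(0.00490686+0.00031504) = 0.93967.
Posterior mean = w·x̄ + (1−w)·μ₀ = 0.93967·298.02 + 0.060331·184.72 = 291.185.

Posterior mean ≈ 291.185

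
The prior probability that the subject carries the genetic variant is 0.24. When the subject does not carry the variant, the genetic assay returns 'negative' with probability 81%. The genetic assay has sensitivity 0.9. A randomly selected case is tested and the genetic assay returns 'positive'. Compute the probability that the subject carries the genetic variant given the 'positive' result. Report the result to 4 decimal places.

P(H | E) ≈ 0.5993

Let H be the event that the subject carries the genetic variant. P(H) = 0.24, so P(¬H) = 0.76. With E the 'positive' result, P(E|H) = 0.9 and P(E|¬H) = 0.19.
P(E) = 0.9·0.24 + 0.19·0.76 = 0.21600 + 0.14440 = 0.36040.
By Bayes' theorem, P(H|E) = 0.21600 / 0.36040 = 0.5993.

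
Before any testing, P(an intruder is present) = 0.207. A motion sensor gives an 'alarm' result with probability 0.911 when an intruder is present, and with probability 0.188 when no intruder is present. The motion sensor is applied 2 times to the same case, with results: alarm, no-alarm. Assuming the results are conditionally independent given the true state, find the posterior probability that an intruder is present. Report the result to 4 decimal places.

Posterior P(H) ≈ 0.1218

Let H be the event that an intruder is present; start with P(H) = 0.207. P('alarm'|H) = 0.911, P('alarm'|¬H) = 0.188.
Update on result 1 ('alarm'): P(H) ← 0.911·0.2070 / (0.911·0.2070 + 0.188·0.7930) = 0.18858/0.33766 = 0.5585.
Update on result 2 ('no-alarm'): P(H) ← 0.089·0.5585 / (0.089·0.5585 + 0.812·0.4415) = 0.049705/0.40822 = 0.1218.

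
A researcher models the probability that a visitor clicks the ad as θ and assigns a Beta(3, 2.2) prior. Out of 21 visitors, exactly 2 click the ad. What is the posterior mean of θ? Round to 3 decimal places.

The binomial likelihood is conjugate to the Beta prior: with 2 successes and 19 failures, the posterior is Beta(3+2, 2.2+19) = Beta(5, 21.2).
Posterior mean = α/(α+β) = 5/26.2 = 0.191.

Posterior mean ≈ 0.191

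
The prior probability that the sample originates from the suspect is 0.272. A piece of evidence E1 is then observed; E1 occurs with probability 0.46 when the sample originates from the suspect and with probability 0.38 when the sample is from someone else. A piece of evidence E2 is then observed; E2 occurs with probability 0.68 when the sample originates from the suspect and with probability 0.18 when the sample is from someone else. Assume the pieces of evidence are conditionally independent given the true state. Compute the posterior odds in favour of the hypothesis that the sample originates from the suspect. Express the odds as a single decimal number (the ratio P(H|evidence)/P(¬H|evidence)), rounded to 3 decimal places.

Prior odds = 0.272/(1−0.272) = 0.37363.
Likelihood ratio for E1 = 0.46/0.38 = 1.2105.
Likelihood ratio for E2 = 0.68/0.18 = 3.7778.
Posterior odds = prior odds × LR₁ × LR₂ = 1.7086.

Posterior odds ≈ 1.709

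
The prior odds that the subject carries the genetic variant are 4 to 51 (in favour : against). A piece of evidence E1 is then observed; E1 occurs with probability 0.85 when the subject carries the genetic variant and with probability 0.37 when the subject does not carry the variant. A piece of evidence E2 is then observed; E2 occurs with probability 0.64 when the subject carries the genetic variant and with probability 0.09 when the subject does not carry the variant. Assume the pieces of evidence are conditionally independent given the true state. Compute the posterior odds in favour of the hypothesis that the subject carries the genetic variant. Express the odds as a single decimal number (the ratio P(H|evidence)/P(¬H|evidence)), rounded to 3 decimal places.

Prior odds = 4/51 = 0.078431. In log-odds, ln(0.078431) = -2.5455.
Add log likelihood ratios: ln(2.2973) + ln(7.1111) = 2.7934.
Posterior log-odds = 0.24786, so posterior odds = exp(0.24786) = 1.2813.

Posterior odds ≈ 1.281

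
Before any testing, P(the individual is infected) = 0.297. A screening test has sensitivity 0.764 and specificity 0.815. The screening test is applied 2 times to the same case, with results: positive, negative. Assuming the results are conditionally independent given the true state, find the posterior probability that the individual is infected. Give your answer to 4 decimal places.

Posterior P(H) ≈ 0.3356

With H the event that the individual is infected, the joint likelihood of the observed sequence is P(data|H) = 0.764·0.236 = 0.18030 and P(data|¬H) = 0.185·0.815 = 0.15077.
Bayes: P(H|data) = 0.297·0.18030 / (0.297·0.18030 + 0.703·0.15077) = 0.053550/0.15955 = 0.3356.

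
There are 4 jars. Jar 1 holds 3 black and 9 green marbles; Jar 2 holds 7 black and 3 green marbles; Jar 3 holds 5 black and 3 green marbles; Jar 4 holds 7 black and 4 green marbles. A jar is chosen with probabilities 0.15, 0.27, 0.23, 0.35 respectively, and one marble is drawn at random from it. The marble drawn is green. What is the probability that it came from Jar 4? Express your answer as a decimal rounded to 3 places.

P(green|Jar 1) = 0.75; P(green|Jar 2) = 0.3; P(green|Jar 3) = 0.375; P(green|Jar 4) = 0.3636.
Prior × likelihood for each source: 0.15·0.75=0.1125, 0.27·0.3=0.08100, 0.23·0.375=0.08625, 0.35·0.3636=0.1273. Summing gives P(green) = 0.40702.
P(Jar 4 | green) = 0.1273 / 0.40702 = 0.313.

Posterior probability ≈ 0.313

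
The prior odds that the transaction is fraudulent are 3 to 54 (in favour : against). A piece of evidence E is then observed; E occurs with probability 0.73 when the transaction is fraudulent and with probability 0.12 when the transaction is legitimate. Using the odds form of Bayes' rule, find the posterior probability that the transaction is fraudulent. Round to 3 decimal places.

Prior odds = 3/54 = 0.055556.
Likelihood ratio for E = 0.73/0.12 = 6.0833.
Posterior odds = prior odds × LR = 0.33796.
Posterior probability = odds/(1+odds) = 0.33796/1.3380 = 0.253.

Posterior probability ≈ 0.253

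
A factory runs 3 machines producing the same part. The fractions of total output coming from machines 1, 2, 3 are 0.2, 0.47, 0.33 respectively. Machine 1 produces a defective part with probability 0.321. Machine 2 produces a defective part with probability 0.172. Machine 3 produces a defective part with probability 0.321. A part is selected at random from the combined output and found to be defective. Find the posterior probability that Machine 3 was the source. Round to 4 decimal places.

P(defective|M1) = 0.321; P(defective|M2) = 0.172; P(defective|M3) = 0.321.
Prior × likelihood for each source: 0.2·0.321=0.06420, 0.47·0.172=0.08084, 0.33·0.321=0.1059. Summing gives P(defective) = 0.25097.
P(Machine 3 | defective) = 0.1059 / 0.25097 = 0.4221.

Posterior probability ≈ 0.4221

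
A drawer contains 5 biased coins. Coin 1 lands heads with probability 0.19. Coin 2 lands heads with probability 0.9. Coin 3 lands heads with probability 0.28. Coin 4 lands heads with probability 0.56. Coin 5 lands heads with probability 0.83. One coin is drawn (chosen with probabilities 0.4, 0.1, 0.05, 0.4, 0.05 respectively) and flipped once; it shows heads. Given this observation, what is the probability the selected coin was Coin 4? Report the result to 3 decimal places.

Tabulate prior·likelihood by source: [1] prior 0.4, lik 0.19, product 0.07600; [2] prior 0.1, lik 0.9, product 0.09000; [3] prior 0.05, lik 0.28, product 0.01400; [4] prior 0.4, lik 0.56, product 0.2240; [5] prior 0.05, lik 0.83, product 0.04150.
Normalizing constant = 0.44550; the posterior for Coin 4 is its product over the sum, 0.2240/0.44550 = 0.503.

Posterior probability ≈ 0.503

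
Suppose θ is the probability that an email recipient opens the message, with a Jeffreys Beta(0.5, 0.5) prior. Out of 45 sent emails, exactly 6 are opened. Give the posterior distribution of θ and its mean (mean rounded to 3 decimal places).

Posterior: Beta(6.5, 39.5); mean ≈ 0.141

Observing 6 successes and 39 failures updates Beta(0.5, 0.5) by adding the success and failure counts to the two shape parameters: α = 0.5+6 = 6.5, β = 0.5+39 = 39.5.
Posterior mean = α/(α+β) = 6.5/46 = 0.141.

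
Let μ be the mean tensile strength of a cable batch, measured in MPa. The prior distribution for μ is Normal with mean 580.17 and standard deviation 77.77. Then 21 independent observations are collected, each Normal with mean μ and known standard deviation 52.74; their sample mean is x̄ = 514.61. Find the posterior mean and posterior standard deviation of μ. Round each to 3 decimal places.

Posterior mean ≈ 516.015; posterior SD ≈ 11.385

Prior precision 1/τ₀² = 1/77.77² = 0.00016534; data precision n/σ² = 21/52.74² = 0.00754986.
Posterior precision = 0.00016534 + 0.00754986 = 0.00771520, giving posterior SD = 1/√0.00771520 = 11.385.
Posterior mean = (0.00016534·580.17 + 0.00754986·514.61) / 0.00771520 = 516.015.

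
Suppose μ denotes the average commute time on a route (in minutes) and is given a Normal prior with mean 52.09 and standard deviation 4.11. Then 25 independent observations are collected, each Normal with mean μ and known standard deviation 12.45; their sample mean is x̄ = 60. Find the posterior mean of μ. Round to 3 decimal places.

Posterior mean ≈ 57.876

Prior precision 1/τ₀² = 1/4.11² = 0.0591993; data precision n/σ² = 25/12.45² = 0.161288.
Posterior precision = 0.0591993 + 0.161288 = 0.220487.
Posterior mean = (0.0591993·52.09 + 0.161288·60) / 0.220487 = 57.876.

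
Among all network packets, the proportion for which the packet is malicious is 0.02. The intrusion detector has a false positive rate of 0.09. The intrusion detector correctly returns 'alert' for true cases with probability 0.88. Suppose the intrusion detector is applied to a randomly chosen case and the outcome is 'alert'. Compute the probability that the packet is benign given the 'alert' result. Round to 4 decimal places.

Write H for 'the packet is malicious'. Prior odds H:¬H = 0.02/0.98 = 0.020408. For the 'alert' outcome, the likelihood ratio is 0.88/0.09 = 9.7778.
Posterior odds = 0.020408 × 9.7778 = 0.19955, so P(H|E) = 0.19955/(1+0.19955) = 0.1664. Then P(¬H|E) = 1 − 0.1664 = 0.8336.

P(¬H | E) ≈ 0.8336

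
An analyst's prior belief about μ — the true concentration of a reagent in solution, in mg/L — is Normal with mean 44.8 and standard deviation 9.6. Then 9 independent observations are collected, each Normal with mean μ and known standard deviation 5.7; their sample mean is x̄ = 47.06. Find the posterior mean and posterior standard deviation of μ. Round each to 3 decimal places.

Posterior mean ≈ 46.975; posterior SD ≈ 1.864

With known σ, the Normal prior is conjugate. Weight on the data is w = (n/σ²)/(n/σ² + 1/τ₀²) = 0.277008/(0.277008+0.0108507) = 0.96231.
Posterior mean = w·x̄ + (1−w)·μ₀ = 0.96231·47.06 + 0.037694·44.8 = 46.975. Posterior variance = 1/(0.277008+0.0108507) = 3.47392, so SD = 1.864.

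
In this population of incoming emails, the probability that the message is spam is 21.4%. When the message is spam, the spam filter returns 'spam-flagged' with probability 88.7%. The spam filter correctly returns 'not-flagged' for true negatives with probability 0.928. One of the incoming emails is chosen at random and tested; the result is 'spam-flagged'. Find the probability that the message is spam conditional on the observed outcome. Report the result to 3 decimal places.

P(H | E) ≈ 0.770

Write H for 'the message is spam'. Prior odds H:¬H = 0.214/0.786 = 0.27226. For the 'spam-flagged' outcome, the likelihood ratio is 0.887/0.072 = 12.319.
Posterior odds = 0.27226 × 12.319 = 3.3541, so P(H|E) = 3.3541/(1+3.3541) = 0.770.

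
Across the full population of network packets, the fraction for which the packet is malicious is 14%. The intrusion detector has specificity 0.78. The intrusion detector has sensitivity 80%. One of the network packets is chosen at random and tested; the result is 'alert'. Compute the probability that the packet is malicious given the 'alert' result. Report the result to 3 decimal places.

P(H | E) ≈ 0.372

Write H for 'the packet is malicious'. Prior odds H:¬H = 0.14/0.86 = 0.16279. For the 'alert' outcome, the likelihood ratio is 0.8/0.22 = 3.6364.
Posterior odds = 0.16279 × 3.6364 = 0.59197, so P(H|E) = 0.59197/(1+0.59197) = 0.372.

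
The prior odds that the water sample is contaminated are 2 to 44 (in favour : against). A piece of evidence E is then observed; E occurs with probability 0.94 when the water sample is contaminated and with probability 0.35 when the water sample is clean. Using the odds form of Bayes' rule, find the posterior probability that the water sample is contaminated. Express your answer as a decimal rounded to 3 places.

Posterior probability ≈ 0.109

Prior odds = 2/44 = 0.045455.
Likelihood ratio for E = 0.94/0.35 = 2.6857.
Posterior odds = prior odds × LR = 0.12208.
Posterior probability = odds/(1+odds) = 0.12208/1.1221 = 0.109.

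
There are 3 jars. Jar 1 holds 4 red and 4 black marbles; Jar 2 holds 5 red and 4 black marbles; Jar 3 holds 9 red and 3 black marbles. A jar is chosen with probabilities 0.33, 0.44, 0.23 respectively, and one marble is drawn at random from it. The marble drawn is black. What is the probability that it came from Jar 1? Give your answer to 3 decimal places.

Tabulate prior·likelihood by source: [1] prior 0.33, lik 0.5, product 0.1650; [2] prior 0.44, lik 0.4444, product 0.1956; [3] prior 0.23, lik 0.25, product 0.05750.
Normalizing constant = 0.41806; the posterior for Jar 1 is its product over the sum, 0.1650/0.41806 = 0.395.

Posterior probability ≈ 0.395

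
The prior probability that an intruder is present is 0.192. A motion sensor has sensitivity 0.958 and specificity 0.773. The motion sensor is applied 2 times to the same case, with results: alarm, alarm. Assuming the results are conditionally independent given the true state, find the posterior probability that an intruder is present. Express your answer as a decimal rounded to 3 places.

With H the event that an intruder is present, the joint likelihood of the observed sequence is P(data|H) = 0.958·0.958 = 0.91776 and P(data|¬H) = 0.227·0.227 = 0.051529.
Bayes: P(H|data) = 0.192·0.91776 / (0.192·0.91776 + 0.808·0.051529) = 0.17621/0.21785 = 0.8089.

Posterior P(H) ≈ 0.809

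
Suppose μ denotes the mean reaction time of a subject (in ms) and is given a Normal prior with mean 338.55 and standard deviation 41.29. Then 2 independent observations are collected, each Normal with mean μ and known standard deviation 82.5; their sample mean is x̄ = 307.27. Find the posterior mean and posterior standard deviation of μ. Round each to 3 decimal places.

Prior precision 1/τ₀² = 1/41.29² = 0.00058656; data precision n/σ² = 2/82.5² = 0.00029385.
Posterior precision = 0.00058656 + 0.00029385 = 0.00088040, giving posterior SD = 1/√0.00088040 = 33.702.
Posterior mean = (0.00058656·338.55 + 0.00029385·307.27) / 0.00088040 = 328.110.

Posterior mean ≈ 328.110; posterior SD ≈ 33.702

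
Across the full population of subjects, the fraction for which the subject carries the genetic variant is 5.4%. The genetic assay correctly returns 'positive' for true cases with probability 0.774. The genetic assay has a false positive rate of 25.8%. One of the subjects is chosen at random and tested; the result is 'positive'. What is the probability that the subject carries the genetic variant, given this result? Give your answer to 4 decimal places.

Write H for 'the subject carries the genetic variant'. Prior odds H:¬H = 0.054/0.946 = 0.057082. For the 'positive' outcome, the likelihood ratio is 0.774/0.258 = 3.0000.
Posterior odds = 0.057082 × 3.0000 = 0.17125, so P(H|E) = 0.17125/(1+0.17125) = 0.1462.

P(H | E) ≈ 0.1462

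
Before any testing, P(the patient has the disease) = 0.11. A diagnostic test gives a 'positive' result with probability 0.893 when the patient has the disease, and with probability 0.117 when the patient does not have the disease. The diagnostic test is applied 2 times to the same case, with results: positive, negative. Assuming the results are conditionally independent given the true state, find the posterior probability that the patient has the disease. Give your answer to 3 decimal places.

Let H be the event that the patient has the disease; start with P(H) = 0.11. P('positive'|H) = 0.893, P('positive'|¬H) = 0.117.
Update on result 1 ('positive'): P(H) ← 0.893·0.1100 / (0.893·0.1100 + 0.117·0.8900) = 0.098230/0.20236 = 0.4854.
Update on result 2 ('negative'): P(H) ← 0.107·0.4854 / (0.107·0.4854 + 0.883·0.5146) = 0.051940/0.50631 = 0.1026.

Posterior P(H) ≈ 0.103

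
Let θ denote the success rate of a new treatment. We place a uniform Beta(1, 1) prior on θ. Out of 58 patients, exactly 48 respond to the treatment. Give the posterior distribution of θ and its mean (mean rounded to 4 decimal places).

Posterior: Beta(49, 11); mean ≈ 0.8167

The binomial likelihood is conjugate to the Beta prior: with 48 successes and 10 failures, the posterior is Beta(1+48, 1+10) = Beta(49, 11).
E[θ | data] = 49/(49+11) = 0.8167.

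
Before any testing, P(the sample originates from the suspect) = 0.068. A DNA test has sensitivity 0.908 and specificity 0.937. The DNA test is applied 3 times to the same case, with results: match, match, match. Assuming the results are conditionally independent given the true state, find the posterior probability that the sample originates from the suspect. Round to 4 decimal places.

With H the event that the sample originates from the suspect, the joint likelihood of the observed sequence is P(data|H) = 0.908·0.908·0.908 = 0.74861 and P(data|¬H) = 0.063·0.063·0.063 = 0.00025005.
Bayes: P(H|data) = 0.068·0.74861 / (0.068·0.74861 + 0.932·0.00025005) = 0.050906/0.051139 = 0.9954.

Posterior P(H) ≈ 0.9954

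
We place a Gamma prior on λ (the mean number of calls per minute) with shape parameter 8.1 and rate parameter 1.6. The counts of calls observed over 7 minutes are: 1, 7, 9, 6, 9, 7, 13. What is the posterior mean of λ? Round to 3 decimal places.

Posterior mean ≈ 6.988

The Poisson likelihood adds the total count to the shape and the number of exposure periods to the rate. Here ∑xᵢ = 52 and n = 7, so shape 8.1→60.1 and rate 1.6→8.6.
E[λ | data] = 60.1/8.6 = 6.988.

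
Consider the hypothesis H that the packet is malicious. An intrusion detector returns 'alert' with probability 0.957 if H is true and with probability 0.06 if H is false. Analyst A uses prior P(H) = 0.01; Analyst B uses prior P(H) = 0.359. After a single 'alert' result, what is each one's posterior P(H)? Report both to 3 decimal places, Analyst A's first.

P('+'|H) = 0.957, P('+'|¬H) = 0.06.
Analyst A: numerator 0.957·0.01 = 0.0095700; evidence = 0.0095700+0.06·0.99 = 0.068970; posterior = 0.139.
Analyst B: numerator 0.957·0.359 = 0.34356; evidence = 0.34356+0.06·0.641 = 0.38202; posterior = 0.899.

Analyst A: 0.139; Analyst B: 0.899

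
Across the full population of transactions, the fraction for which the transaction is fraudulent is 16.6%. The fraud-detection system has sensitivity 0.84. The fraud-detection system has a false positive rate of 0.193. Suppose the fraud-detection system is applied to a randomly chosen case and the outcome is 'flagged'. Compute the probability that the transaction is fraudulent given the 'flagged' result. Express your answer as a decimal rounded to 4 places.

Let H be the event that the transaction is fraudulent. P(H) = 0.166, so P(¬H) = 0.834. With E the 'flagged' result, P(E|H) = 0.84 and P(E|¬H) = 0.193.
P(E) = 0.84·0.166 + 0.193·0.834 = 0.13944 + 0.16096 = 0.30040.
By Bayes' theorem, P(H|E) = 0.13944 / 0.30040 = 0.4642.

P(H | E) ≈ 0.4642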